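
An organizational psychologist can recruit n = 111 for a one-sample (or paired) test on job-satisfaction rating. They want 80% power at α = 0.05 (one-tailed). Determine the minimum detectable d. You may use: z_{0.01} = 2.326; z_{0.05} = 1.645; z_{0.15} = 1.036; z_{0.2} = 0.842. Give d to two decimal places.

For a single sample (or paired design) of n = 111: d_min = (z_{α} + z_β)/√n.
z-sum = 1.645 + 0.842 = 2.487.
d_min = 2.487 / √111 = 2.487 / 10.536 = 0.236.

d_min ≈ 0.24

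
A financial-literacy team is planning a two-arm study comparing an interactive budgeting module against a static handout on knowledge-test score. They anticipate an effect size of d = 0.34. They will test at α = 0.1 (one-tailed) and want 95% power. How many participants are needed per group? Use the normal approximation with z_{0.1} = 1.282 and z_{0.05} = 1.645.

For two independent groups with equal n: n = 2·((z_{α} + z_β) / d)².
z_{α} + z_β = 1.282 + 1.645 = 2.927.
n = 2 × (2.927 / 0.34)² = 2 × 8.609² = 2 × 74.11 = 148.2.
Round up to the next whole participant.

n = 149 per group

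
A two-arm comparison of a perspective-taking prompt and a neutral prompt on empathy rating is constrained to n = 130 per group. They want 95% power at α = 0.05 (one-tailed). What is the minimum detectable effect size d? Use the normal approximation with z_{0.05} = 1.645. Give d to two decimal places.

d_min ≈ 0.41

For two independent groups of n = 130 each: d_min = (z_{α} + z_β)·√(2/n).
z-sum = 1.645 + 1.645 = 3.290.
d_min = 3.290 × √(2/130) = 3.290 × 0.1240 = 0.408.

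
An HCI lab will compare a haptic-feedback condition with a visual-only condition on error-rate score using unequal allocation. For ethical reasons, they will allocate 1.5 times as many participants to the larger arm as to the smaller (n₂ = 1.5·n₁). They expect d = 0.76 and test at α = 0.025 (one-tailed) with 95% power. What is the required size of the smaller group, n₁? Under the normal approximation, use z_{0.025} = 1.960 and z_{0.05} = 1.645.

n₁ = 38

With allocation ratio k = n₂/n₁ = 1.5, Var(x̄₁−x̄₂) = σ²(1/n₁ + 1/(k·n₁)) = σ²·(k+1)/(k·n₁).
So n₁ = (1 + 1/k)·((z_{α} + z_β)/d)² = 1.667 × (3.605/0.76)².
n₁ = 1.667 × 22.50 = 37.5.
Round up: n₁ = 38, giving n₂ = 1.5 × 38 = 57.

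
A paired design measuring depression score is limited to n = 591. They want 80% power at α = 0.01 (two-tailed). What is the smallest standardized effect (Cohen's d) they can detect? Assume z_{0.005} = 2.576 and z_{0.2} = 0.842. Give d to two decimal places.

d_min ≈ 0.14

For a single sample (or paired design) of n = 591: d_min = (z_{α/2} + z_β)/√n.
z-sum = 2.576 + 0.842 = 3.418.
d_min = 3.418 / √591 = 3.418 / 24.310 = 0.141.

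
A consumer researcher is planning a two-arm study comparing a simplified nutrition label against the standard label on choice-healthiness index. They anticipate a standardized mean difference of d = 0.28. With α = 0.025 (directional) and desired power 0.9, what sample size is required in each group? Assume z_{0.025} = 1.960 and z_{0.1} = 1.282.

n = 269 per group

For two independent groups with equal n: n = 2·((z_{α} + z_β) / d)².
z_{α} + z_β = 1.960 + 1.282 = 3.242.
n = 2 × (3.242 / 0.28)² = 2 × 11.579² = 2 × 134.06 = 268.1.
Round up to the next whole participant.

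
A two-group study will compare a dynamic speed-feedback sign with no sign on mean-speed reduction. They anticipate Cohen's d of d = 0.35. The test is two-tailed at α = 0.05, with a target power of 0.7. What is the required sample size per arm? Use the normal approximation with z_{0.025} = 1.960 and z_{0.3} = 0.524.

n = 101 per group

For two independent groups with equal n: n = 2·((z_{α/2} + z_β) / d)².
z_{α/2} + z_β = 1.960 + 0.524 = 2.484.
n = 2 × (2.484 / 0.35)² = 2 × 7.097² = 2 × 50.37 = 100.7.
Round up to the next whole participant.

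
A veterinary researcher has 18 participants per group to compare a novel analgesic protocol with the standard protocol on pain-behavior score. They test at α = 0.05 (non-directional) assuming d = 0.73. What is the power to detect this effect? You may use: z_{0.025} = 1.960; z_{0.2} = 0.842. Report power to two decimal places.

power ≈ 0.59

For two equal groups, power = Φ(d·√(n/2) − z_{α/2}).
d·√(n/2) = 0.73 × √(18/2) = 0.73 × 3.000 = 2.190.
z_β = 2.190 − 1.960 = 0.230.
Power = Φ(0.230) = 0.591.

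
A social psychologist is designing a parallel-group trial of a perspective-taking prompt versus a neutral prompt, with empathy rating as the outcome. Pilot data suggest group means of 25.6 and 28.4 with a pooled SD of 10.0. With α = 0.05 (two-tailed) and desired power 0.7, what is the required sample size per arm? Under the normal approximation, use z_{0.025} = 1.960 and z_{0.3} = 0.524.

n = 158 per group

Cohen's d = |M₁ − M₂| / SD_pooled = |25.6 − 28.4| / 10.0 = 2.8 / 10.0 = 0.280.
For two independent groups with equal n: n = 2·((z_{α/2} + z_β) / d)².
z_{α/2} + z_β = 1.960 + 0.524 = 2.484.
n = 2 × (2.484 / 0.280)² = 2 × 8.871² = 2 × 78.70 = 157.4.
Round up to the next whole participant.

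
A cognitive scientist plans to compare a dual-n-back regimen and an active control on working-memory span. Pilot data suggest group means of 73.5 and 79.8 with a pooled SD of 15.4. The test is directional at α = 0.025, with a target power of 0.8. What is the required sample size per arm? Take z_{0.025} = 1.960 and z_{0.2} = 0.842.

n = 94 per group

Cohen's d = |M₁ − M₂| / SD_pooled = |73.5 − 79.8| / 15.4 = 6.3 / 15.4 = 0.409.
For two independent groups with equal n: n = 2·((z_{α} + z_β) / d)².
z_{α} + z_β = 1.960 + 0.842 = 2.802.
n = 2 × (2.802 / 0.409)² = 2 × 6.851² = 2 × 46.93 = 93.9.
Round up to the next whole participant.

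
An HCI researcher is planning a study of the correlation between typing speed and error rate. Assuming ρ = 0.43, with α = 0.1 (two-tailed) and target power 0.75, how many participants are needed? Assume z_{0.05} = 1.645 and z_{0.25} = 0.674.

Fisher's z: C = ½·ln((1+r)/(1−r)) = ½·ln(2.5088) = 0.4599.
n = ((z_{α/2} + z_β)/C)² + 3.
(1.645 + 0.674) / 0.4599 = 2.319 / 0.4599 = 5.042.
n = 5.042² + 3 = 25.43 + 3 = 28.4.
Round up.

n = 29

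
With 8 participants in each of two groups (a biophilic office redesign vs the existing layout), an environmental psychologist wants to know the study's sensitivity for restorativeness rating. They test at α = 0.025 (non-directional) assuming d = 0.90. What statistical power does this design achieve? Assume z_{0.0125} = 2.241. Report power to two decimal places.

power ≈ 0.33

For two equal groups, power = Φ(d·√(n/2) − z_{α/2}).
d·√(n/2) = 0.90 × √(8/2) = 0.90 × 2.000 = 1.800.
z_β = 1.800 − 2.241 = -0.441.
Power = Φ(-0.441) = 0.330.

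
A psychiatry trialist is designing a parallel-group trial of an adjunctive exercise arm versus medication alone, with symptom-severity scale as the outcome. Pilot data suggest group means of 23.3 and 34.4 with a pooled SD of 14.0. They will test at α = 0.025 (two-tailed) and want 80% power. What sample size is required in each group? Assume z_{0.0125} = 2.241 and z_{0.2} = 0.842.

Cohen's d = |M₁ − M₂| / SD_pooled = |23.3 − 34.4| / 14.0 = 11.1 / 14.0 = 0.793.
For two independent groups with equal n: n = 2·((z_{α/2} + z_β) / d)².
z_{α/2} + z_β = 2.241 + 0.842 = 3.083.
n = 2 × (3.083 / 0.793)² = 2 × 3.888² = 2 × 15.11 = 30.2.
Round up to the next whole participant.

n = 31 per group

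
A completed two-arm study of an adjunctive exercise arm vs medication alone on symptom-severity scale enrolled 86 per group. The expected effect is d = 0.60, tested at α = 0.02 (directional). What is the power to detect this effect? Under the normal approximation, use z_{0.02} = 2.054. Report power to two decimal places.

power ≈ 0.97

For two equal groups, power = Φ(d·√(n/2) − z_{α}).
d·√(n/2) = 0.60 × √(86/2) = 0.60 × 6.557 = 3.934.
z_β = 3.934 − 2.054 = 1.880.
Power = Φ(1.880) = 0.970.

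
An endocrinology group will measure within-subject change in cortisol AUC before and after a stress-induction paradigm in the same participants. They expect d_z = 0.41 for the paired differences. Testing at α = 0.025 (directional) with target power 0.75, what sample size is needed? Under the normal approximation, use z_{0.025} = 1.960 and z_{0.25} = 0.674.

For a paired (one-sample on differences) test: n = ((z_{α} + z_β) / d)².
z_{α} + z_β = 1.960 + 0.674 = 2.634.
n = (2.634 / 0.41)² = 6.424² = 41.27.
Round up.

n = 42 pairs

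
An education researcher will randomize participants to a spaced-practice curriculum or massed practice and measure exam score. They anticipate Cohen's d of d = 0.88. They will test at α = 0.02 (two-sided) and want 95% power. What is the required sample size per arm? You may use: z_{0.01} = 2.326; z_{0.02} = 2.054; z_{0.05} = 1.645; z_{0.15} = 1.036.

For two independent groups with equal n: n = 2·((z_{α/2} + z_β) / d)².
z_{α/2} + z_β = 2.326 + 1.645 = 3.971.
n = 2 × (3.971 / 0.88)² = 2 × 4.513² = 2 × 20.36 = 40.7.
Round up to the next whole participant.

n = 41 per group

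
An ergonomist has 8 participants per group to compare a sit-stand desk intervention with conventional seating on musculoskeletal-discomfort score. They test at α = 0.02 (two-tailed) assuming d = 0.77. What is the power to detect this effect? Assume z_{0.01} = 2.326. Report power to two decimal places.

power ≈ 0.22

For two equal groups, power = Φ(d·√(n/2) − z_{α/2}).
d·√(n/2) = 0.77 × √(8/2) = 0.77 × 2.000 = 1.540.
z_β = 1.540 − 2.326 = -0.786.
Power = Φ(-0.786) = 0.216.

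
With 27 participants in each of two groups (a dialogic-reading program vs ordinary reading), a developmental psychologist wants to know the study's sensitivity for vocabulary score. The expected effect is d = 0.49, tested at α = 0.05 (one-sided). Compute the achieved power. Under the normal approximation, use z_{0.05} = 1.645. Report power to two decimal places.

power ≈ 0.56

For two equal groups, power = Φ(d·√(n/2) − z_{α}).
d·√(n/2) = 0.49 × √(27/2) = 0.49 × 3.674 = 1.800.
z_β = 1.800 − 1.645 = 0.155.
Power = Φ(0.155) = 0.562.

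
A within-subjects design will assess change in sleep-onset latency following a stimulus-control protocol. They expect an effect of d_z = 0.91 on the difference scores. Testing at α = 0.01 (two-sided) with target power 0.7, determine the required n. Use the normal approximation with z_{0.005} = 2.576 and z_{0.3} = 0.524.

For a paired (one-sample on differences) test: n = ((z_{α/2} + z_β) / d)².
z_{α/2} + z_β = 2.576 + 0.524 = 3.100.
n = (3.100 / 0.91)² = 3.407² = 11.60.
Round up.

n = 12 pairs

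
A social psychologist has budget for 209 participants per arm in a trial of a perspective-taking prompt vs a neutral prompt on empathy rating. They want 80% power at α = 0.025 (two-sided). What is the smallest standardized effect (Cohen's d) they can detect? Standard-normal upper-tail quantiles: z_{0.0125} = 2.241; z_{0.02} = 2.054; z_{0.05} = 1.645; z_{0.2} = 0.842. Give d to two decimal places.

For two independent groups of n = 209 each: d_min = (z_{α/2} + z_β)·√(2/n).
z-sum = 2.241 + 0.842 = 3.083.
d_min = 3.083 × √(2/209) = 3.083 × 0.0978 = 0.302.

d_min ≈ 0.30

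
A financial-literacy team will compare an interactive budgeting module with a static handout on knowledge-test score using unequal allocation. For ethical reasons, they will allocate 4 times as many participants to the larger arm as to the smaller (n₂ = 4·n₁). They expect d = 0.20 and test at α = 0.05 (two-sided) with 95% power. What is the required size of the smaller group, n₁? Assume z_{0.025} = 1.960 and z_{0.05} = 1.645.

n₁ = 407

With allocation ratio k = n₂/n₁ = 4, Var(x̄₁−x̄₂) = σ²(1/n₁ + 1/(k·n₁)) = σ²·(k+1)/(k·n₁).
So n₁ = (1 + 1/k)·((z_{α/2} + z_β)/d)² = 1.250 × (3.605/0.20)².
n₁ = 1.250 × 324.90 = 406.1.
Round up: n₁ = 407, giving n₂ = 4 × 407 = 1628.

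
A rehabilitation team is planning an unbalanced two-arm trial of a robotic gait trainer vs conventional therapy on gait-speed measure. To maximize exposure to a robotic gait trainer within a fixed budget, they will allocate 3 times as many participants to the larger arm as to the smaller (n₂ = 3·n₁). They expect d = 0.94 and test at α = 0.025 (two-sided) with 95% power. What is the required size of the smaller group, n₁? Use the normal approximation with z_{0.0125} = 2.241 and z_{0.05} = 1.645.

With allocation ratio k = n₂/n₁ = 3, Var(x̄₁−x̄₂) = σ²(1/n₁ + 1/(k·n₁)) = σ²·(k+1)/(k·n₁).
So n₁ = (1 + 1/k)·((z_{α/2} + z_β)/d)² = 1.333 × (3.886/0.94)².
n₁ = 1.333 × 17.09 = 22.8.
Round up: n₁ = 23, giving n₂ = 3 × 23 = 69.

n₁ = 23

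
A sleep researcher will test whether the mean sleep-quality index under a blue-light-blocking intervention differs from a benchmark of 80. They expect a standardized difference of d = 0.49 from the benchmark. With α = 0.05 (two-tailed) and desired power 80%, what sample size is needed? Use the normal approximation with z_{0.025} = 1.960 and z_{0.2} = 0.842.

n = 33

For a one-sample test: n = ((z_{α/2} + z_β) / d)².
z_{α/2} + z_β = 1.960 + 0.842 = 2.802.
n = (2.802 / 0.49)² = 5.718² = 32.70.
Round up.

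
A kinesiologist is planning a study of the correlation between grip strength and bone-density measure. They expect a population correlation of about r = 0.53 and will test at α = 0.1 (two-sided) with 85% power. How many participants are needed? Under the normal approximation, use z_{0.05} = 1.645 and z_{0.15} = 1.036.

n = 24

Fisher's z: C = ½·ln((1+r)/(1−r)) = ½·ln(3.2553) = 0.5901.
n = ((z_{α/2} + z_β)/C)² + 3.
(1.645 + 1.036) / 0.5901 = 2.681 / 0.5901 = 4.543.
n = 4.543² + 3 = 20.64 + 3 = 23.6.
Round up.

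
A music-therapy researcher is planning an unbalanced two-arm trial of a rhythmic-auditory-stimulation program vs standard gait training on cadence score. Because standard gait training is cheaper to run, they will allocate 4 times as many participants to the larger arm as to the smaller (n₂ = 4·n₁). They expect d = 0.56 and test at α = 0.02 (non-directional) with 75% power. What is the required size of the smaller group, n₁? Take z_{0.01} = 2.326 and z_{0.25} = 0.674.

n₁ = 36

With allocation ratio k = n₂/n₁ = 4, Var(x̄₁−x̄₂) = σ²(1/n₁ + 1/(k·n₁)) = σ²·(k+1)/(k·n₁).
So n₁ = (1 + 1/k)·((z_{α/2} + z_β)/d)² = 1.250 × (3.000/0.56)².
n₁ = 1.250 × 28.70 = 35.9.
Round up: n₁ = 36, giving n₂ = 4 × 36 = 144.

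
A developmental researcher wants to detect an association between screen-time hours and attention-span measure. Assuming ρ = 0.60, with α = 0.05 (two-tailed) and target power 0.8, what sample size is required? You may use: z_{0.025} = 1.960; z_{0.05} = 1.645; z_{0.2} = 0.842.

Fisher's z: C = ½·ln((1+r)/(1−r)) = ½·ln(4.0000) = 0.6931.
n = ((z_{α/2} + z_β)/C)² + 3.
(1.960 + 0.842) / 0.6931 = 2.802 / 0.6931 = 4.043.
n = 4.043² + 3 = 16.34 + 3 = 19.3.
Round up.

n = 20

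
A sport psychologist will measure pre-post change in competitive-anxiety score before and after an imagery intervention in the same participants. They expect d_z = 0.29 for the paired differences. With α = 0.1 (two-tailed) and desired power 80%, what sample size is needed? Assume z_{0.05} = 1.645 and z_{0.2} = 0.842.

For a paired (one-sample on differences) test: n = ((z_{α/2} + z_β) / d)².
z_{α/2} + z_β = 1.645 + 0.842 = 2.487.
n = (2.487 / 0.29)² = 8.576² = 73.55.
Round up.

n = 74 pairs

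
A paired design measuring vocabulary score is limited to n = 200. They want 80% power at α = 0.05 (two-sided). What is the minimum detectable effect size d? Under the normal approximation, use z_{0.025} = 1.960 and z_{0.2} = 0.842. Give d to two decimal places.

For a single sample (or paired design) of n = 200: d_min = (z_{α/2} + z_β)/√n.
z-sum = 1.960 + 0.842 = 2.802.
d_min = 2.802 / √200 = 2.802 / 14.142 = 0.198.

d_min ≈ 0.20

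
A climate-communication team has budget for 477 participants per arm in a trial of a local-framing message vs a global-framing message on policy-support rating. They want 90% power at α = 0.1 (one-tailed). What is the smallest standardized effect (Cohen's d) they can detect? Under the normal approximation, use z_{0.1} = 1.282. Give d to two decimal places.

d_min ≈ 0.17

For two independent groups of n = 477 each: d_min = (z_{α} + z_β)·√(2/n).
z-sum = 1.282 + 1.282 = 2.564.
d_min = 2.564 × √(2/477) = 2.564 × 0.0648 = 0.166.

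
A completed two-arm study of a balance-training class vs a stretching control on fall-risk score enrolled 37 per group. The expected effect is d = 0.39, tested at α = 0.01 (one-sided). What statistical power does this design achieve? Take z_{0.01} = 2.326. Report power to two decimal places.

For two equal groups, power = Φ(d·√(n/2) − z_{α}).
d·√(n/2) = 0.39 × √(37/2) = 0.39 × 4.301 = 1.677.
z_β = 1.677 − 2.326 = -0.649.
Power = Φ(-0.649) = 0.258.

power ≈ 0.26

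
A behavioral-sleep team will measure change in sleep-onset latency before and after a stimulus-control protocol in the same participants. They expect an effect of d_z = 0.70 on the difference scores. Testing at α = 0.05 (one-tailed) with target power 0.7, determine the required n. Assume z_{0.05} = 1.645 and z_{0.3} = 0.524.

n = 10 pairs

For a paired (one-sample on differences) test: n = ((z_{α} + z_β) / d)².
z_{α} + z_β = 1.645 + 0.524 = 2.169.
n = (2.169 / 0.70)² = 3.099² = 9.60.
Round up.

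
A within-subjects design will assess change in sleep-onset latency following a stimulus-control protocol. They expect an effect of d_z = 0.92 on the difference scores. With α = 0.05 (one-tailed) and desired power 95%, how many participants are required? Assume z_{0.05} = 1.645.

For a paired (one-sample on differences) test: n = ((z_{α} + z_β) / d)².
z_{α} + z_β = 1.645 + 1.645 = 3.290.
n = (3.290 / 0.92)² = 3.576² = 12.79.
Round up.

n = 13 pairs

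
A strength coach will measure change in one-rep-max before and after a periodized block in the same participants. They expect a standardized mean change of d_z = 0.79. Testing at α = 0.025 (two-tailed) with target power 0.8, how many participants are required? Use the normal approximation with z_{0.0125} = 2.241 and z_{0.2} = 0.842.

n = 16 pairs

For a paired (one-sample on differences) test: n = ((z_{α/2} + z_β) / d)².
z_{α/2} + z_β = 2.241 + 0.842 = 3.083.
n = (3.083 / 0.79)² = 3.903² = 15.23.
Round up.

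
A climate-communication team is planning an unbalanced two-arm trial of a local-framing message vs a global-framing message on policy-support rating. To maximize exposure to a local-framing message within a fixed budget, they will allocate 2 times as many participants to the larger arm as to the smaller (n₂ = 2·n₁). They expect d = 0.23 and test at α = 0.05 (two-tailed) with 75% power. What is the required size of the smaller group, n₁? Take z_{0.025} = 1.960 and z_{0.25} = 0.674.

With allocation ratio k = n₂/n₁ = 2, Var(x̄₁−x̄₂) = σ²(1/n₁ + 1/(k·n₁)) = σ²·(k+1)/(k·n₁).
So n₁ = (1 + 1/k)·((z_{α/2} + z_β)/d)² = 1.500 × (2.634/0.23)².
n₁ = 1.500 × 131.15 = 196.7.
Round up: n₁ = 197, giving n₂ = 2 × 197 = 394.

n₁ = 197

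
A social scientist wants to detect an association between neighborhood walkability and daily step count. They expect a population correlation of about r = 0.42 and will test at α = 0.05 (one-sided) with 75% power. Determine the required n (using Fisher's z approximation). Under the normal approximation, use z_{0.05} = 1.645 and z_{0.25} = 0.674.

n = 30

Fisher's z: C = ½·ln((1+r)/(1−r)) = ½·ln(2.4483) = 0.4477.
n = ((z_{α} + z_β)/C)² + 3.
(1.645 + 0.674) / 0.4477 = 2.319 / 0.4477 = 5.180.
n = 5.180² + 3 = 26.83 + 3 = 29.8.
Round up.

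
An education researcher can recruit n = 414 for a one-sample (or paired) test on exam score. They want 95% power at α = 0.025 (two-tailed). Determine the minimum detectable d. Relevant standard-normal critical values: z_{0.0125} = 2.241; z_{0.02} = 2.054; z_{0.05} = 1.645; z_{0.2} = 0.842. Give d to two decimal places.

d_min ≈ 0.19

For a single sample (or paired design) of n = 414: d_min = (z_{α/2} + z_β)/√n.
z-sum = 2.241 + 1.645 = 3.886.
d_min = 3.886 / √414 = 3.886 / 20.347 = 0.191.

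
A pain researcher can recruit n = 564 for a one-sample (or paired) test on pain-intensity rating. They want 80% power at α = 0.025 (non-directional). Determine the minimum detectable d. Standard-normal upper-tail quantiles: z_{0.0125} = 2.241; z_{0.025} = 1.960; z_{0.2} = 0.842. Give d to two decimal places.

d_min ≈ 0.13

For a single sample (or paired design) of n = 564: d_min = (z_{α/2} + z_β)/√n.
z-sum = 2.241 + 0.842 = 3.083.
d_min = 3.083 / √564 = 3.083 / 23.749 = 0.130.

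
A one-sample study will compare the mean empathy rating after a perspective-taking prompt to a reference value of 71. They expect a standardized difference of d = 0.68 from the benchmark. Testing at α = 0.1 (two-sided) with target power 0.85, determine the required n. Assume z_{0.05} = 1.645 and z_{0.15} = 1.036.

For a one-sample test: n = ((z_{α/2} + z_β) / d)².
z_{α/2} + z_β = 1.645 + 1.036 = 2.681.
n = (2.681 / 0.68)² = 3.943² = 15.54.
Round up.

n = 16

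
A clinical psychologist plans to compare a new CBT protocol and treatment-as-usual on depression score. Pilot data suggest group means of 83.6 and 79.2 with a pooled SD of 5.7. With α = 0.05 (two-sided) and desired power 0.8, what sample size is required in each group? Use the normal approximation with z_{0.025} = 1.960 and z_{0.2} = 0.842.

Cohen's d = |M₁ − M₂| / SD_pooled = |83.6 − 79.2| / 5.7 = 4.4 / 5.7 = 0.772.
For two independent groups with equal n: n = 2·((z_{α/2} + z_β) / d)².
z_{α/2} + z_β = 1.960 + 0.842 = 2.802.
n = 2 × (2.802 / 0.772)² = 2 × 3.630² = 2 × 13.17 = 26.3.
Round up to the next whole participant.

n = 27 per group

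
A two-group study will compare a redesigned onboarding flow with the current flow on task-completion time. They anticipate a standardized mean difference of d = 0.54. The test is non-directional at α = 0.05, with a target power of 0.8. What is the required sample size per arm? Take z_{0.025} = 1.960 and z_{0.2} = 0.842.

For two independent groups with equal n: n = 2·((z_{α/2} + z_β) / d)².
z_{α/2} + z_β = 1.960 + 0.842 = 2.802.
n = 2 × (2.802 / 0.54)² = 2 × 5.189² = 2 × 26.92 = 53.8.
Round up to the next whole participant.

n = 54 per group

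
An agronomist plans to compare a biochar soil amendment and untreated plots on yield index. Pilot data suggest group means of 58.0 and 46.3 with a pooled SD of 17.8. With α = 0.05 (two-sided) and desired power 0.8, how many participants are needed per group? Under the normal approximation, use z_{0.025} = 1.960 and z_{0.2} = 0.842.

Cohen's d = |M₁ − M₂| / SD_pooled = |58.0 − 46.3| / 17.8 = 11.7 / 17.8 = 0.657.
For two independent groups with equal n: n = 2·((z_{α/2} + z_β) / d)².
z_{α/2} + z_β = 1.960 + 0.842 = 2.802.
n = 2 × (2.802 / 0.657)² = 2 × 4.265² = 2 × 18.19 = 36.4.
Round up to the next whole participant.

n = 37 per group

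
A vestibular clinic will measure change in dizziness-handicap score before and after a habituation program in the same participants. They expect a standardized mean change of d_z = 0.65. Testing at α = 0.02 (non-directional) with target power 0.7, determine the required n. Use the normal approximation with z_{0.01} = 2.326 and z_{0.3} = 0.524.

n = 20 pairs

For a paired (one-sample on differences) test: n = ((z_{α/2} + z_β) / d)².
z_{α/2} + z_β = 2.326 + 0.524 = 2.850.
n = (2.850 / 0.65)² = 4.385² = 19.22.
Round up.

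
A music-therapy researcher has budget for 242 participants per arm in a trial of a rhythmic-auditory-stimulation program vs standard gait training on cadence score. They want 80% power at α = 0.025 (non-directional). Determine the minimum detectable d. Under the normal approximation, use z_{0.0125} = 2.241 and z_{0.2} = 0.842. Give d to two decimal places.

d_min ≈ 0.28

For two independent groups of n = 242 each: d_min = (z_{α/2} + z_β)·√(2/n).
z-sum = 2.241 + 0.842 = 3.083.
d_min = 3.083 × √(2/242) = 3.083 × 0.0909 = 0.280.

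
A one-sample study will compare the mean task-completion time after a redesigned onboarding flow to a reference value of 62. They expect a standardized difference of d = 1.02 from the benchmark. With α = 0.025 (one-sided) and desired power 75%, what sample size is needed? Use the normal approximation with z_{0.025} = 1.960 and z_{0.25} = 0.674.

n = 7

For a one-sample test: n = ((z_{α} + z_β) / d)².
z_{α} + z_β = 1.960 + 0.674 = 2.634.
n = (2.634 / 1.02)² = 2.582² = 6.67.
Round up.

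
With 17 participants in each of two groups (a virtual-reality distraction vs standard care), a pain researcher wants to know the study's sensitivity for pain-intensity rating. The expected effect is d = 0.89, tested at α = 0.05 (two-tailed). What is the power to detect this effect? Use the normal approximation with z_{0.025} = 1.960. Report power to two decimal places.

For two equal groups, power = Φ(d·√(n/2) − z_{α/2}).
d·√(n/2) = 0.89 × √(17/2) = 0.89 × 2.915 = 2.595.
z_β = 2.595 − 1.960 = 0.635.
Power = Φ(0.635) = 0.737.

power ≈ 0.74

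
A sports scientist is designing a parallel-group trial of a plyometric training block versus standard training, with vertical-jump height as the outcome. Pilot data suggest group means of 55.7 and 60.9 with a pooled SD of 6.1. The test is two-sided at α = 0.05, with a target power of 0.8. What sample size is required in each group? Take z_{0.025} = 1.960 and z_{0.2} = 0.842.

n = 22 per group

Cohen's d = |M₁ − M₂| / SD_pooled = |55.7 − 60.9| / 6.1 = 5.2 / 6.1 = 0.852.
For two independent groups with equal n: n = 2·((z_{α/2} + z_β) / d)².
z_{α/2} + z_β = 1.960 + 0.842 = 2.802.
n = 2 × (2.802 / 0.852)² = 2 × 3.289² = 2 × 10.82 = 21.6.
Round up to the next whole participant.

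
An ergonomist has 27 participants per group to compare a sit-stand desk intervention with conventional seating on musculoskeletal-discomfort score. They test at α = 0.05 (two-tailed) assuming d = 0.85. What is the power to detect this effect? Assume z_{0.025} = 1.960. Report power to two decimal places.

power ≈ 0.88

For two equal groups, power = Φ(d·√(n/2) − z_{α/2}).
d·√(n/2) = 0.85 × √(27/2) = 0.85 × 3.674 = 3.123.
z_β = 3.123 − 1.960 = 1.163.
Power = Φ(1.163) = 0.878.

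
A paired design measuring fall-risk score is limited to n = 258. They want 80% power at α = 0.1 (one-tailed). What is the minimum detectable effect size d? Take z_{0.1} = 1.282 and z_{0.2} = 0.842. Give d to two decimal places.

For a single sample (or paired design) of n = 258: d_min = (z_{α} + z_β)/√n.
z-sum = 1.282 + 0.842 = 2.124.
d_min = 2.124 / √258 = 2.124 / 16.062 = 0.132.

d_min ≈ 0.13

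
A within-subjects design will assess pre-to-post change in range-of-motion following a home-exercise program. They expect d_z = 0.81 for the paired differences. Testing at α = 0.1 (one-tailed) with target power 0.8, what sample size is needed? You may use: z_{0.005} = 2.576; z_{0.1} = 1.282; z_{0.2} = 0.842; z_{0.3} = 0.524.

For a paired (one-sample on differences) test: n = ((z_{α} + z_β) / d)².
z_{α} + z_β = 1.282 + 0.842 = 2.124.
n = (2.124 / 0.81)² = 2.622² = 6.88.
Round up.

n = 7 pairs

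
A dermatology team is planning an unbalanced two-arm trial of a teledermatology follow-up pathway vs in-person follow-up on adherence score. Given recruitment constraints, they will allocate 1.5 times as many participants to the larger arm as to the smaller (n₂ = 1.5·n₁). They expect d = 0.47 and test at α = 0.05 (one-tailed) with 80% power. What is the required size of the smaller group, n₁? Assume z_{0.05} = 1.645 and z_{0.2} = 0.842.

n₁ = 47

With allocation ratio k = n₂/n₁ = 1.5, Var(x̄₁−x̄₂) = σ²(1/n₁ + 1/(k·n₁)) = σ²·(k+1)/(k·n₁).
So n₁ = (1 + 1/k)·((z_{α} + z_β)/d)² = 1.667 × (2.487/0.47)².
n₁ = 1.667 × 28.00 = 46.7.
Round up: n₁ = 47, giving n₂ = ⌈1.5 × 47⌉ = ⌈70.5⌉ = 71.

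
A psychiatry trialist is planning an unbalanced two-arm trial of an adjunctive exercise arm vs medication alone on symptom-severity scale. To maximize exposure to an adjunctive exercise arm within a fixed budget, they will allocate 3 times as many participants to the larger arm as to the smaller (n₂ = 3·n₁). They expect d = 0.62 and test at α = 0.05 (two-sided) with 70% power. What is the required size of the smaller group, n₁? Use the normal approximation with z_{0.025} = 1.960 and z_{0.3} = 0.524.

With allocation ratio k = n₂/n₁ = 3, Var(x̄₁−x̄₂) = σ²(1/n₁ + 1/(k·n₁)) = σ²·(k+1)/(k·n₁).
So n₁ = (1 + 1/k)·((z_{α/2} + z_β)/d)² = 1.333 × (2.484/0.62)².
n₁ = 1.333 × 16.05 = 21.4.
Round up: n₁ = 22, giving n₂ = 3 × 22 = 66.

n₁ = 22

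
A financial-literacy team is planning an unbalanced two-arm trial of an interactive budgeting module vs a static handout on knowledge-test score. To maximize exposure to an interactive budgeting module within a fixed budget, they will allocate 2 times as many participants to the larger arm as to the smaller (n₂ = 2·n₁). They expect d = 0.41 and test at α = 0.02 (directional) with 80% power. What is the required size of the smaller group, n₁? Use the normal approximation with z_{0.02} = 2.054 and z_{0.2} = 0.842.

With allocation ratio k = n₂/n₁ = 2, Var(x̄₁−x̄₂) = σ²(1/n₁ + 1/(k·n₁)) = σ²·(k+1)/(k·n₁).
So n₁ = (1 + 1/k)·((z_{α} + z_β)/d)² = 1.500 × (2.896/0.41)².
n₁ = 1.500 × 49.89 = 74.8.
Round up: n₁ = 75, giving n₂ = 2 × 75 = 150.

n₁ = 75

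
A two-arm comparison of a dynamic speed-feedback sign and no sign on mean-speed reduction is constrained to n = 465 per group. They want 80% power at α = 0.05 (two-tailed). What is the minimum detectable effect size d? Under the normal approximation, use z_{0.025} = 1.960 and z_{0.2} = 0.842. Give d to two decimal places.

d_min ≈ 0.18

For two independent groups of n = 465 each: d_min = (z_{α/2} + z_β)·√(2/n).
z-sum = 1.960 + 0.842 = 2.802.
d_min = 2.802 × √(2/465) = 2.802 × 0.0656 = 0.184.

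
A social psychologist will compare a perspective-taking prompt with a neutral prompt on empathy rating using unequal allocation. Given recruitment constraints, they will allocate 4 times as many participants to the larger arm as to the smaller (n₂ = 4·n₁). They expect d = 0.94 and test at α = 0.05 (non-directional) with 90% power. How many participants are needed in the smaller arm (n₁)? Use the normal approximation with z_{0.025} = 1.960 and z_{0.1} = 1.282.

n₁ = 15

With allocation ratio k = n₂/n₁ = 4, Var(x̄₁−x̄₂) = σ²(1/n₁ + 1/(k·n₁)) = σ²·(k+1)/(k·n₁).
So n₁ = (1 + 1/k)·((z_{α/2} + z_β)/d)² = 1.250 × (3.242/0.94)².
n₁ = 1.250 × 11.90 = 14.9.
Round up: n₁ = 15, giving n₂ = 4 × 15 = 60.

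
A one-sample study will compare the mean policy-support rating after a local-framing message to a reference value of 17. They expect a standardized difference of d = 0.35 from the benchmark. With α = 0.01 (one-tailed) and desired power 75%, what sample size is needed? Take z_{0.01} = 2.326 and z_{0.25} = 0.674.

For a one-sample test: n = ((z_{α} + z_β) / d)².
z_{α} + z_β = 2.326 + 0.674 = 3.000.
n = (3.000 / 0.35)² = 8.571² = 73.47.
Round up.

n = 74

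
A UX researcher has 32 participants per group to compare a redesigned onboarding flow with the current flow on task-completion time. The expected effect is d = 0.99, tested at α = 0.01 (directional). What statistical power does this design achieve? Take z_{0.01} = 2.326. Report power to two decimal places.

For two equal groups, power = Φ(d·√(n/2) − z_{α}).
d·√(n/2) = 0.99 × √(32/2) = 0.99 × 4.000 = 3.960.
z_β = 3.960 − 2.326 = 1.634.
Power = Φ(1.634) = 0.949.

power ≈ 0.95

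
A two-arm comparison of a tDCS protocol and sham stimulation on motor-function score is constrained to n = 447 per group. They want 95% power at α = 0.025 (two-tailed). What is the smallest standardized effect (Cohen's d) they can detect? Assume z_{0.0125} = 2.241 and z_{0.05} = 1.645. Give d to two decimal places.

For two independent groups of n = 447 each: d_min = (z_{α/2} + z_β)·√(2/n).
z-sum = 2.241 + 1.645 = 3.886.
d_min = 3.886 × √(2/447) = 3.886 × 0.0669 = 0.260.

d_min ≈ 0.26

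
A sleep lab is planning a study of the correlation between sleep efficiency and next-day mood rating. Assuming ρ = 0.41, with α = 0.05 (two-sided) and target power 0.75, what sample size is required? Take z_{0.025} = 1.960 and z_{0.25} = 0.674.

n = 40

Fisher's z: C = ½·ln((1+r)/(1−r)) = ½·ln(2.3898) = 0.4356.
n = ((z_{α/2} + z_β)/C)² + 3.
(1.960 + 0.674) / 0.4356 = 2.634 / 0.4356 = 6.047.
n = 6.047² + 3 = 36.56 + 3 = 39.6.
Round up.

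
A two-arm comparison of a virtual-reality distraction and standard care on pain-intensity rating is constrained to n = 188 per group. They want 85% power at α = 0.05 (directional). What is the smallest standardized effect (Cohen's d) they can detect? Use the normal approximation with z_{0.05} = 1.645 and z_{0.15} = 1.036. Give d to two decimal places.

For two independent groups of n = 188 each: d_min = (z_{α} + z_β)·√(2/n).
z-sum = 1.645 + 1.036 = 2.681.
d_min = 2.681 × √(2/188) = 2.681 × 0.1031 = 0.277.

d_min ≈ 0.28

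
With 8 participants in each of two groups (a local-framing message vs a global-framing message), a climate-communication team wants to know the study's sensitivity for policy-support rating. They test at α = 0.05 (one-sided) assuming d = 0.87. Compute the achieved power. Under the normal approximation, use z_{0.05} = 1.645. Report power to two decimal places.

For two equal groups, power = Φ(d·√(n/2) − z_{α}).
d·√(n/2) = 0.87 × √(8/2) = 0.87 × 2.000 = 1.740.
z_β = 1.740 − 1.645 = 0.095.
Power = Φ(0.095) = 0.538.

power ≈ 0.54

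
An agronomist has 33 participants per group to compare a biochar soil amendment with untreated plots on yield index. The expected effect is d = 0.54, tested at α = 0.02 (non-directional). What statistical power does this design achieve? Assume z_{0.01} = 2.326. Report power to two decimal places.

power ≈ 0.45

For two equal groups, power = Φ(d·√(n/2) − z_{α/2}).
d·√(n/2) = 0.54 × √(33/2) = 0.54 × 4.062 = 2.193.
z_β = 2.193 − 2.326 = -0.133.
Power = Φ(-0.133) = 0.447.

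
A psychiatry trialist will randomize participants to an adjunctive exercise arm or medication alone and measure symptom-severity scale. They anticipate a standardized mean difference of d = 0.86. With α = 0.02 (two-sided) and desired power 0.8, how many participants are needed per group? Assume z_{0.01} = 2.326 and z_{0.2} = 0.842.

For two independent groups with equal n: n = 2·((z_{α/2} + z_β) / d)².
z_{α/2} + z_β = 2.326 + 0.842 = 3.168.
n = 2 × (3.168 / 0.86)² = 2 × 3.684² = 2 × 13.57 = 27.1.
Round up to the next whole participant.

n = 28 per group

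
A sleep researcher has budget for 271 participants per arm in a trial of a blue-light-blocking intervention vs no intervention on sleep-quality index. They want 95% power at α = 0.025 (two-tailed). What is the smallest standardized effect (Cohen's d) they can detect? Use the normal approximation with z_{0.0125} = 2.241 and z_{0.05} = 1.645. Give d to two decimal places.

d_min ≈ 0.33

For two independent groups of n = 271 each: d_min = (z_{α/2} + z_β)·√(2/n).
z-sum = 2.241 + 1.645 = 3.886.
d_min = 3.886 × √(2/271) = 3.886 × 0.0859 = 0.334.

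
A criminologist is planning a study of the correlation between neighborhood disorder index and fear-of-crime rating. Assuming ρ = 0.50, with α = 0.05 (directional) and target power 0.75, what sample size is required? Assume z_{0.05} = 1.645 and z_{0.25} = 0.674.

Fisher's z: C = ½·ln((1+r)/(1−r)) = ½·ln(3.0000) = 0.5493.
n = ((z_{α} + z_β)/C)² + 3.
(1.645 + 0.674) / 0.5493 = 2.319 / 0.5493 = 4.222.
n = 4.222² + 3 = 17.82 + 3 = 20.8.
Round up.

n = 21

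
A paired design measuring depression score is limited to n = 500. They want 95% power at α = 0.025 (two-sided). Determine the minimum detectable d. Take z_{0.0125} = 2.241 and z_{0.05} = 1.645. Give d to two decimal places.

For a single sample (or paired design) of n = 500: d_min = (z_{α/2} + z_β)/√n.
z-sum = 2.241 + 1.645 = 3.886.
d_min = 3.886 / √500 = 3.886 / 22.361 = 0.174.

d_min ≈ 0.17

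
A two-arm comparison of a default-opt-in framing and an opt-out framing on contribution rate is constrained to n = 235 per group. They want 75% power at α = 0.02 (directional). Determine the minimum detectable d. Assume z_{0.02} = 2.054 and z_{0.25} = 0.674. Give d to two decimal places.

For two independent groups of n = 235 each: d_min = (z_{α} + z_β)·√(2/n).
z-sum = 2.054 + 0.674 = 2.728.
d_min = 2.728 × √(2/235) = 2.728 × 0.0923 = 0.252.

d_min ≈ 0.25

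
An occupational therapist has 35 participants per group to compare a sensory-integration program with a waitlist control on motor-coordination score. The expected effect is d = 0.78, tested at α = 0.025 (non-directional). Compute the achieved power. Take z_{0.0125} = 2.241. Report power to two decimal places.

For two equal groups, power = Φ(d·√(n/2) − z_{α/2}).
d·√(n/2) = 0.78 × √(35/2) = 0.78 × 4.183 = 3.263.
z_β = 3.263 − 2.241 = 1.022.
Power = Φ(1.022) = 0.847.

power ≈ 0.85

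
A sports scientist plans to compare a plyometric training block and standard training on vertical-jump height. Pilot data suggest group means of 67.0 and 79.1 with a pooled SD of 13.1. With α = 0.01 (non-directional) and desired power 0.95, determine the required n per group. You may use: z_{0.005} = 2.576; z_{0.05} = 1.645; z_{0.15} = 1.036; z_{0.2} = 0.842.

n = 42 per group

Cohen's d = |M₁ − M₂| / SD_pooled = |67.0 − 79.1| / 13.1 = 12.1 / 13.1 = 0.924.
For two independent groups with equal n: n = 2·((z_{α/2} + z_β) / d)².
z_{α/2} + z_β = 2.576 + 1.645 = 4.221.
n = 2 × (4.221 / 0.924)² = 2 × 4.568² = 2 × 20.87 = 41.7.
Round up to the next whole participant.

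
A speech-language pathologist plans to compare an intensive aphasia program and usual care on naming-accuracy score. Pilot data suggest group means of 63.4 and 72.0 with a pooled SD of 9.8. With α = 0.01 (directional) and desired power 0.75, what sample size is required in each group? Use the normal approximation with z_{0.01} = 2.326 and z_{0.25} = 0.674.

n = 24 per group

Cohen's d = |M₁ − M₂| / SD_pooled = |63.4 − 72.0| / 9.8 = 8.6 / 9.8 = 0.878.
For two independent groups with equal n: n = 2·((z_{α} + z_β) / d)².
z_{α} + z_β = 2.326 + 0.674 = 3.000.
n = 2 × (3.000 / 0.878)² = 2 × 3.417² = 2 × 11.67 = 23.3.
Round up to the next whole participant.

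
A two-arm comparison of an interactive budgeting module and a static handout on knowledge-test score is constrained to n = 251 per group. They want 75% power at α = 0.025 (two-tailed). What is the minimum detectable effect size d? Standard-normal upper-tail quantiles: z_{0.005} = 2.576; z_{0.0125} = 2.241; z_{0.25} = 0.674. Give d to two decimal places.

d_min ≈ 0.26

For two independent groups of n = 251 each: d_min = (z_{α/2} + z_β)·√(2/n).
z-sum = 2.241 + 0.674 = 2.915.
d_min = 2.915 × √(2/251) = 2.915 × 0.0893 = 0.260.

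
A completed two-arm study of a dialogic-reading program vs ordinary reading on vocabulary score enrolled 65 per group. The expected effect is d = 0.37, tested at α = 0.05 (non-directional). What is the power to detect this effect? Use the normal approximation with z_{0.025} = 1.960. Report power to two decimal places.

power ≈ 0.56

For two equal groups, power = Φ(d·√(n/2) − z_{α/2}).
d·√(n/2) = 0.37 × √(65/2) = 0.37 × 5.701 = 2.109.
z_β = 2.109 − 1.960 = 0.149.
Power = Φ(0.149) = 0.559.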